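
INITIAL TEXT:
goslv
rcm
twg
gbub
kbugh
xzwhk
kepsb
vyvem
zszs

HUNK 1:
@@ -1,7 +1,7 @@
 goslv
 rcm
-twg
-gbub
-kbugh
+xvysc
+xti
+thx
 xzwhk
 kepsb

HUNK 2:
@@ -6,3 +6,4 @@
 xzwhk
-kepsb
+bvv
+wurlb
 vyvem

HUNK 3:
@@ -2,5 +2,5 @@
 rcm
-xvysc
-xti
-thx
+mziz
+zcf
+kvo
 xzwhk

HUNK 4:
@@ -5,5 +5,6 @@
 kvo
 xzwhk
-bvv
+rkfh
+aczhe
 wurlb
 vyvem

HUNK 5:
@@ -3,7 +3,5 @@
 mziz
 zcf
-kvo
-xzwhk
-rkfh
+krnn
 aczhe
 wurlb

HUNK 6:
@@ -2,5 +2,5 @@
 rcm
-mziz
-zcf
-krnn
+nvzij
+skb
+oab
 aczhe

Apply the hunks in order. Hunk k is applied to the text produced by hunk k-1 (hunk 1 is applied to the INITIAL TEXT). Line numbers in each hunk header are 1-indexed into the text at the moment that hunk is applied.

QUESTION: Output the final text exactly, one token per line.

Hunk 1: at line 1 remove [twg,gbub,kbugh] add [xvysc,xti,thx] -> 9 lines: goslv rcm xvysc xti thx xzwhk kepsb vyvem zszs
Hunk 2: at line 6 remove [kepsb] add [bvv,wurlb] -> 10 lines: goslv rcm xvysc xti thx xzwhk bvv wurlb vyvem zszs
Hunk 3: at line 2 remove [xvysc,xti,thx] add [mziz,zcf,kvo] -> 10 lines: goslv rcm mziz zcf kvo xzwhk bvv wurlb vyvem zszs
Hunk 4: at line 5 remove [bvv] add [rkfh,aczhe] -> 11 lines: goslv rcm mziz zcf kvo xzwhk rkfh aczhe wurlb vyvem zszs
Hunk 5: at line 3 remove [kvo,xzwhk,rkfh] add [krnn] -> 9 lines: goslv rcm mziz zcf krnn aczhe wurlb vyvem zszs
Hunk 6: at line 2 remove [mziz,zcf,krnn] add [nvzij,skb,oab] -> 9 lines: goslv rcm nvzij skb oab aczhe wurlb vyvem zszs

Answer: goslv
rcm
nvzij
skb
oab
aczhe
wurlb
vyvem
zszs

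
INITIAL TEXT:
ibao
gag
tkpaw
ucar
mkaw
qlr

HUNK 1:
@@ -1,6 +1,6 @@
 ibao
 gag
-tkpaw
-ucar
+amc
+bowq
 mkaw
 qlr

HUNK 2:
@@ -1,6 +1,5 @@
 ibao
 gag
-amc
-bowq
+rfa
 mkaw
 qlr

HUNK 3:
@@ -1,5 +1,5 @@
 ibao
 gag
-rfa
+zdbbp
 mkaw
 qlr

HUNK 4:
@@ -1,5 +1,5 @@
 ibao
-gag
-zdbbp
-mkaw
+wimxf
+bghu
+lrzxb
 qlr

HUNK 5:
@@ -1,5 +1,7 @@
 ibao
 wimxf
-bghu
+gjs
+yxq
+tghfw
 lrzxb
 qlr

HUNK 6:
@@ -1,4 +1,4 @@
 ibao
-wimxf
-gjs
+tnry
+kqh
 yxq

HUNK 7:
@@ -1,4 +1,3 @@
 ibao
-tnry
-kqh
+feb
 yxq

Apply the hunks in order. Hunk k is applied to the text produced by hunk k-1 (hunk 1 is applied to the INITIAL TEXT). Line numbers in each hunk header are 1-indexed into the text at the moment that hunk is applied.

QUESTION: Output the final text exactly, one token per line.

Answer: ibao
feb
yxq
tghfw
lrzxb
qlr

Derivation:
Hunk 1: at line 1 remove [tkpaw,ucar] add [amc,bowq] -> 6 lines: ibao gag amc bowq mkaw qlr
Hunk 2: at line 1 remove [amc,bowq] add [rfa] -> 5 lines: ibao gag rfa mkaw qlr
Hunk 3: at line 1 remove [rfa] add [zdbbp] -> 5 lines: ibao gag zdbbp mkaw qlr
Hunk 4: at line 1 remove [gag,zdbbp,mkaw] add [wimxf,bghu,lrzxb] -> 5 lines: ibao wimxf bghu lrzxb qlr
Hunk 5: at line 1 remove [bghu] add [gjs,yxq,tghfw] -> 7 lines: ibao wimxf gjs yxq tghfw lrzxb qlr
Hunk 6: at line 1 remove [wimxf,gjs] add [tnry,kqh] -> 7 lines: ibao tnry kqh yxq tghfw lrzxb qlr
Hunk 7: at line 1 remove [tnry,kqh] add [feb] -> 6 lines: ibao feb yxq tghfw lrzxb qlr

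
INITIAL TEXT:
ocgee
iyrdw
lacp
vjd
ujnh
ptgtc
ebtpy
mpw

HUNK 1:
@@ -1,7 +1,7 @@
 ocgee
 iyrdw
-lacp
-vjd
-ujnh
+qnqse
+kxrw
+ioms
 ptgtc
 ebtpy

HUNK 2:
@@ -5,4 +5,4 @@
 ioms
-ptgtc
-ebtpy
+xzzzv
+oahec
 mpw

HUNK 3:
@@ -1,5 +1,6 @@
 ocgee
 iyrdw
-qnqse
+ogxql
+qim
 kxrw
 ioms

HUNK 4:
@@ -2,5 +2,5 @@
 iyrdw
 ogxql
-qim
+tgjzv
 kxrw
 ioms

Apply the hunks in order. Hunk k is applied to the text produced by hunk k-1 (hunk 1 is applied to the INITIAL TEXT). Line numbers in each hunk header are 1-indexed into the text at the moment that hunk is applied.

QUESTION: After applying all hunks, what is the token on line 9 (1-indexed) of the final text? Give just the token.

Answer: mpw

Derivation:
Hunk 1: at line 1 remove [lacp,vjd,ujnh] add [qnqse,kxrw,ioms] -> 8 lines: ocgee iyrdw qnqse kxrw ioms ptgtc ebtpy mpw
Hunk 2: at line 5 remove [ptgtc,ebtpy] add [xzzzv,oahec] -> 8 lines: ocgee iyrdw qnqse kxrw ioms xzzzv oahec mpw
Hunk 3: at line 1 remove [qnqse] add [ogxql,qim] -> 9 lines: ocgee iyrdw ogxql qim kxrw ioms xzzzv oahec mpw
Hunk 4: at line 2 remove [qim] add [tgjzv] -> 9 lines: ocgee iyrdw ogxql tgjzv kxrw ioms xzzzv oahec mpw
Final line 9: mpw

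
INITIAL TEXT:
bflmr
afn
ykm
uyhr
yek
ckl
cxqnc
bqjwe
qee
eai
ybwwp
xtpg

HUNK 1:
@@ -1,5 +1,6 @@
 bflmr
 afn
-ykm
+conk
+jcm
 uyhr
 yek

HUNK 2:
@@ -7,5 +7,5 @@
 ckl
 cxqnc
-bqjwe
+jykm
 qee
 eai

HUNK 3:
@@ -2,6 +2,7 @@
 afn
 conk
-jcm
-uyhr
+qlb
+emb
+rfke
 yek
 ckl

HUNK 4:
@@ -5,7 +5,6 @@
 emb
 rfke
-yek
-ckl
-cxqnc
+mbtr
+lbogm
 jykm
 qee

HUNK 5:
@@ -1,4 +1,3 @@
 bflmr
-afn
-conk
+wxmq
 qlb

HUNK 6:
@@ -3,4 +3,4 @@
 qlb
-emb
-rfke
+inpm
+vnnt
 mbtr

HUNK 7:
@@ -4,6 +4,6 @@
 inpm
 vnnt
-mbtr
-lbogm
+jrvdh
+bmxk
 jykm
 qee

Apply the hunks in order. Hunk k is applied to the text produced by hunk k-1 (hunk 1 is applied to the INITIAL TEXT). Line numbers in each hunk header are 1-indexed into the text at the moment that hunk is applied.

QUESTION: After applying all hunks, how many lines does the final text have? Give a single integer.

Hunk 1: at line 1 remove [ykm] add [conk,jcm] -> 13 lines: bflmr afn conk jcm uyhr yek ckl cxqnc bqjwe qee eai ybwwp xtpg
Hunk 2: at line 7 remove [bqjwe] add [jykm] -> 13 lines: bflmr afn conk jcm uyhr yek ckl cxqnc jykm qee eai ybwwp xtpg
Hunk 3: at line 2 remove [jcm,uyhr] add [qlb,emb,rfke] -> 14 lines: bflmr afn conk qlb emb rfke yek ckl cxqnc jykm qee eai ybwwp xtpg
Hunk 4: at line 5 remove [yek,ckl,cxqnc] add [mbtr,lbogm] -> 13 lines: bflmr afn conk qlb emb rfke mbtr lbogm jykm qee eai ybwwp xtpg
Hunk 5: at line 1 remove [afn,conk] add [wxmq] -> 12 lines: bflmr wxmq qlb emb rfke mbtr lbogm jykm qee eai ybwwp xtpg
Hunk 6: at line 3 remove [emb,rfke] add [inpm,vnnt] -> 12 lines: bflmr wxmq qlb inpm vnnt mbtr lbogm jykm qee eai ybwwp xtpg
Hunk 7: at line 4 remove [mbtr,lbogm] add [jrvdh,bmxk] -> 12 lines: bflmr wxmq qlb inpm vnnt jrvdh bmxk jykm qee eai ybwwp xtpg
Final line count: 12

Answer: 12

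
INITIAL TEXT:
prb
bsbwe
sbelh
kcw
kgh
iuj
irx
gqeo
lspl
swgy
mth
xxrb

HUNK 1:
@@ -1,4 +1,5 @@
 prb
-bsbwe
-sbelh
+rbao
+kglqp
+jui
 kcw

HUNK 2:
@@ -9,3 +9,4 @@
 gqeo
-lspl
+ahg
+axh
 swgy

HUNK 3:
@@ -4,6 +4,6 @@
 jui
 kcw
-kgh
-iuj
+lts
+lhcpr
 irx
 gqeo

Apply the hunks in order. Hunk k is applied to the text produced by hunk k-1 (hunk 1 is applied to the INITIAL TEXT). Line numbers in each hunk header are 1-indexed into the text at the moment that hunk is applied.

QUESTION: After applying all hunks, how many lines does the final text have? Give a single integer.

Answer: 14

Derivation:
Hunk 1: at line 1 remove [bsbwe,sbelh] add [rbao,kglqp,jui] -> 13 lines: prb rbao kglqp jui kcw kgh iuj irx gqeo lspl swgy mth xxrb
Hunk 2: at line 9 remove [lspl] add [ahg,axh] -> 14 lines: prb rbao kglqp jui kcw kgh iuj irx gqeo ahg axh swgy mth xxrb
Hunk 3: at line 4 remove [kgh,iuj] add [lts,lhcpr] -> 14 lines: prb rbao kglqp jui kcw lts lhcpr irx gqeo ahg axh swgy mth xxrb
Final line count: 14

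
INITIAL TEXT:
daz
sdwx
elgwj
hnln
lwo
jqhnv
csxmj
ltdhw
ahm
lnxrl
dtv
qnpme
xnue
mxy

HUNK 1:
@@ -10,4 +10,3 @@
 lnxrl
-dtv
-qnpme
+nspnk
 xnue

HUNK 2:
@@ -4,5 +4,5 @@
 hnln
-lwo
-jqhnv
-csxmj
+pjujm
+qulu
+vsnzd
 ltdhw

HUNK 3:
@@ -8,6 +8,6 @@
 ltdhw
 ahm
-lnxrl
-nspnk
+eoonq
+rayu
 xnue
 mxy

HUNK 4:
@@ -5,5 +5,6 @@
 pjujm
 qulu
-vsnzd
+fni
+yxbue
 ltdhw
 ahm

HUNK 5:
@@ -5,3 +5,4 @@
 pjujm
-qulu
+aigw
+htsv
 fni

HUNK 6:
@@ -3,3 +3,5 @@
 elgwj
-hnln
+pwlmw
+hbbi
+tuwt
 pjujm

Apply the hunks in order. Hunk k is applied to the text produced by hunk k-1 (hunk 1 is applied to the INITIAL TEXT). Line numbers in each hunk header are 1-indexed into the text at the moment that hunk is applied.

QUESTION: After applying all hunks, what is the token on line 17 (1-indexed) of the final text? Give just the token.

Hunk 1: at line 10 remove [dtv,qnpme] add [nspnk] -> 13 lines: daz sdwx elgwj hnln lwo jqhnv csxmj ltdhw ahm lnxrl nspnk xnue mxy
Hunk 2: at line 4 remove [lwo,jqhnv,csxmj] add [pjujm,qulu,vsnzd] -> 13 lines: daz sdwx elgwj hnln pjujm qulu vsnzd ltdhw ahm lnxrl nspnk xnue mxy
Hunk 3: at line 8 remove [lnxrl,nspnk] add [eoonq,rayu] -> 13 lines: daz sdwx elgwj hnln pjujm qulu vsnzd ltdhw ahm eoonq rayu xnue mxy
Hunk 4: at line 5 remove [vsnzd] add [fni,yxbue] -> 14 lines: daz sdwx elgwj hnln pjujm qulu fni yxbue ltdhw ahm eoonq rayu xnue mxy
Hunk 5: at line 5 remove [qulu] add [aigw,htsv] -> 15 lines: daz sdwx elgwj hnln pjujm aigw htsv fni yxbue ltdhw ahm eoonq rayu xnue mxy
Hunk 6: at line 3 remove [hnln] add [pwlmw,hbbi,tuwt] -> 17 lines: daz sdwx elgwj pwlmw hbbi tuwt pjujm aigw htsv fni yxbue ltdhw ahm eoonq rayu xnue mxy
Final line 17: mxy

Answer: mxy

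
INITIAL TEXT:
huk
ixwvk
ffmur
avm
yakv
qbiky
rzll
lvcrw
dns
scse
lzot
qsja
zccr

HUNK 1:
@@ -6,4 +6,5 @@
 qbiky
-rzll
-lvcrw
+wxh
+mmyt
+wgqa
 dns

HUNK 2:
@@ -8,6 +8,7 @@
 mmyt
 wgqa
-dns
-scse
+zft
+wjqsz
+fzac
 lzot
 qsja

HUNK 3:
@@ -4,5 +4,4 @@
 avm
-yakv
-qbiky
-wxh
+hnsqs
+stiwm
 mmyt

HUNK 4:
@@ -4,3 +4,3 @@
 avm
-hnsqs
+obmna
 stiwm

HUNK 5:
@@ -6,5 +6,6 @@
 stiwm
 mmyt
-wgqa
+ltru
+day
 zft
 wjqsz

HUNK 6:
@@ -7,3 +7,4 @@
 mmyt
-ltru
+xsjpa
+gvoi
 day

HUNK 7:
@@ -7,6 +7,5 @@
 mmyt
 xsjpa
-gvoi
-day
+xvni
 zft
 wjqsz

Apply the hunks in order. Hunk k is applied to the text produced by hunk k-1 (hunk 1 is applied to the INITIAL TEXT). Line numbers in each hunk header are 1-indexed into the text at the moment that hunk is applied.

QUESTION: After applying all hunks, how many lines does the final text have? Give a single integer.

Answer: 15

Derivation:
Hunk 1: at line 6 remove [rzll,lvcrw] add [wxh,mmyt,wgqa] -> 14 lines: huk ixwvk ffmur avm yakv qbiky wxh mmyt wgqa dns scse lzot qsja zccr
Hunk 2: at line 8 remove [dns,scse] add [zft,wjqsz,fzac] -> 15 lines: huk ixwvk ffmur avm yakv qbiky wxh mmyt wgqa zft wjqsz fzac lzot qsja zccr
Hunk 3: at line 4 remove [yakv,qbiky,wxh] add [hnsqs,stiwm] -> 14 lines: huk ixwvk ffmur avm hnsqs stiwm mmyt wgqa zft wjqsz fzac lzot qsja zccr
Hunk 4: at line 4 remove [hnsqs] add [obmna] -> 14 lines: huk ixwvk ffmur avm obmna stiwm mmyt wgqa zft wjqsz fzac lzot qsja zccr
Hunk 5: at line 6 remove [wgqa] add [ltru,day] -> 15 lines: huk ixwvk ffmur avm obmna stiwm mmyt ltru day zft wjqsz fzac lzot qsja zccr
Hunk 6: at line 7 remove [ltru] add [xsjpa,gvoi] -> 16 lines: huk ixwvk ffmur avm obmna stiwm mmyt xsjpa gvoi day zft wjqsz fzac lzot qsja zccr
Hunk 7: at line 7 remove [gvoi,day] add [xvni] -> 15 lines: huk ixwvk ffmur avm obmna stiwm mmyt xsjpa xvni zft wjqsz fzac lzot qsja zccr
Final line count: 15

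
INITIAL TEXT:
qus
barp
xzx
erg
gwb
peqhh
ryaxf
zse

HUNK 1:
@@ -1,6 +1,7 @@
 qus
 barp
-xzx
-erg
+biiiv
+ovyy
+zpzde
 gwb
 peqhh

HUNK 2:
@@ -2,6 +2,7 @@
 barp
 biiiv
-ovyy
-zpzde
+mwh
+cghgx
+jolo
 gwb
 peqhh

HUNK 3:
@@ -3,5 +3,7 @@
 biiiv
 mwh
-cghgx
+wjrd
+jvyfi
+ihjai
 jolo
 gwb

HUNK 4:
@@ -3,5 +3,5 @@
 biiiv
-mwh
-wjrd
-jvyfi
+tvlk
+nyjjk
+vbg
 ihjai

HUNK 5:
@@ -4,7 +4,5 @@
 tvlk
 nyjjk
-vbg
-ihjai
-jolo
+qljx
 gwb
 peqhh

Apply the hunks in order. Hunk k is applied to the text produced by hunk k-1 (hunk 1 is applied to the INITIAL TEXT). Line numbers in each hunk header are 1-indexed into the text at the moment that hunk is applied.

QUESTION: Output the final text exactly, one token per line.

Answer: qus
barp
biiiv
tvlk
nyjjk
qljx
gwb
peqhh
ryaxf
zse

Derivation:
Hunk 1: at line 1 remove [xzx,erg] add [biiiv,ovyy,zpzde] -> 9 lines: qus barp biiiv ovyy zpzde gwb peqhh ryaxf zse
Hunk 2: at line 2 remove [ovyy,zpzde] add [mwh,cghgx,jolo] -> 10 lines: qus barp biiiv mwh cghgx jolo gwb peqhh ryaxf zse
Hunk 3: at line 3 remove [cghgx] add [wjrd,jvyfi,ihjai] -> 12 lines: qus barp biiiv mwh wjrd jvyfi ihjai jolo gwb peqhh ryaxf zse
Hunk 4: at line 3 remove [mwh,wjrd,jvyfi] add [tvlk,nyjjk,vbg] -> 12 lines: qus barp biiiv tvlk nyjjk vbg ihjai jolo gwb peqhh ryaxf zse
Hunk 5: at line 4 remove [vbg,ihjai,jolo] add [qljx] -> 10 lines: qus barp biiiv tvlk nyjjk qljx gwb peqhh ryaxf zse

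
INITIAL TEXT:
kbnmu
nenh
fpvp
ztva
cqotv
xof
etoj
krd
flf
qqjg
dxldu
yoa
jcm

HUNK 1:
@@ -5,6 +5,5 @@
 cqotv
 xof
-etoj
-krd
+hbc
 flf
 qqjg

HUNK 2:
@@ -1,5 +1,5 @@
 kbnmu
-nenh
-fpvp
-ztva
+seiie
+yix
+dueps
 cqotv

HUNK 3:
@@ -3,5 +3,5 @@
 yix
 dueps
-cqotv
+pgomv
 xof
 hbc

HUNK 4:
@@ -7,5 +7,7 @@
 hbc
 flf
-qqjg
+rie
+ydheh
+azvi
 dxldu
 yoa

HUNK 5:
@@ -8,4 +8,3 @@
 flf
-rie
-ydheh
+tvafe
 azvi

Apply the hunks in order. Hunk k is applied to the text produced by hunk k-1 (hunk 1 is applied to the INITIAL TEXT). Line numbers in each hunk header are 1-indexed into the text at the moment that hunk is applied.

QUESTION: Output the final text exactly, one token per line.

Answer: kbnmu
seiie
yix
dueps
pgomv
xof
hbc
flf
tvafe
azvi
dxldu
yoa
jcm

Derivation:
Hunk 1: at line 5 remove [etoj,krd] add [hbc] -> 12 lines: kbnmu nenh fpvp ztva cqotv xof hbc flf qqjg dxldu yoa jcm
Hunk 2: at line 1 remove [nenh,fpvp,ztva] add [seiie,yix,dueps] -> 12 lines: kbnmu seiie yix dueps cqotv xof hbc flf qqjg dxldu yoa jcm
Hunk 3: at line 3 remove [cqotv] add [pgomv] -> 12 lines: kbnmu seiie yix dueps pgomv xof hbc flf qqjg dxldu yoa jcm
Hunk 4: at line 7 remove [qqjg] add [rie,ydheh,azvi] -> 14 lines: kbnmu seiie yix dueps pgomv xof hbc flf rie ydheh azvi dxldu yoa jcm
Hunk 5: at line 8 remove [rie,ydheh] add [tvafe] -> 13 lines: kbnmu seiie yix dueps pgomv xof hbc flf tvafe azvi dxldu yoa jcm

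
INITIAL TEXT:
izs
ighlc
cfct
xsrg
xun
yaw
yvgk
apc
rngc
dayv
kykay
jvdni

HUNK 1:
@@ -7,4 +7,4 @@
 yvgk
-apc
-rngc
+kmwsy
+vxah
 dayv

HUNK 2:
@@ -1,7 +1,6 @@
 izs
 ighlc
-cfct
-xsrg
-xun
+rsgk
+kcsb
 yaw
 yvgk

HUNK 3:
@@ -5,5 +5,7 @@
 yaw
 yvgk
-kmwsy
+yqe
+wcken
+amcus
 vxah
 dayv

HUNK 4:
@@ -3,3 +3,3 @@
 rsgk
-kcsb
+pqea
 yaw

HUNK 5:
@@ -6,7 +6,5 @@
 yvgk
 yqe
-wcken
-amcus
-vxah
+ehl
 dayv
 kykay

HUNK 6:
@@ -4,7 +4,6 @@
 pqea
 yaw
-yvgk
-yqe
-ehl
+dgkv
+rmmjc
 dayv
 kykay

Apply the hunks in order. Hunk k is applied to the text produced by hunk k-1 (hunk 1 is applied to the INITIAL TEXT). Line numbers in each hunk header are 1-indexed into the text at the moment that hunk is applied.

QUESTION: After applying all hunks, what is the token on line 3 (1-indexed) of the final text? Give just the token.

Answer: rsgk

Derivation:
Hunk 1: at line 7 remove [apc,rngc] add [kmwsy,vxah] -> 12 lines: izs ighlc cfct xsrg xun yaw yvgk kmwsy vxah dayv kykay jvdni
Hunk 2: at line 1 remove [cfct,xsrg,xun] add [rsgk,kcsb] -> 11 lines: izs ighlc rsgk kcsb yaw yvgk kmwsy vxah dayv kykay jvdni
Hunk 3: at line 5 remove [kmwsy] add [yqe,wcken,amcus] -> 13 lines: izs ighlc rsgk kcsb yaw yvgk yqe wcken amcus vxah dayv kykay jvdni
Hunk 4: at line 3 remove [kcsb] add [pqea] -> 13 lines: izs ighlc rsgk pqea yaw yvgk yqe wcken amcus vxah dayv kykay jvdni
Hunk 5: at line 6 remove [wcken,amcus,vxah] add [ehl] -> 11 lines: izs ighlc rsgk pqea yaw yvgk yqe ehl dayv kykay jvdni
Hunk 6: at line 4 remove [yvgk,yqe,ehl] add [dgkv,rmmjc] -> 10 lines: izs ighlc rsgk pqea yaw dgkv rmmjc dayv kykay jvdni
Final line 3: rsgk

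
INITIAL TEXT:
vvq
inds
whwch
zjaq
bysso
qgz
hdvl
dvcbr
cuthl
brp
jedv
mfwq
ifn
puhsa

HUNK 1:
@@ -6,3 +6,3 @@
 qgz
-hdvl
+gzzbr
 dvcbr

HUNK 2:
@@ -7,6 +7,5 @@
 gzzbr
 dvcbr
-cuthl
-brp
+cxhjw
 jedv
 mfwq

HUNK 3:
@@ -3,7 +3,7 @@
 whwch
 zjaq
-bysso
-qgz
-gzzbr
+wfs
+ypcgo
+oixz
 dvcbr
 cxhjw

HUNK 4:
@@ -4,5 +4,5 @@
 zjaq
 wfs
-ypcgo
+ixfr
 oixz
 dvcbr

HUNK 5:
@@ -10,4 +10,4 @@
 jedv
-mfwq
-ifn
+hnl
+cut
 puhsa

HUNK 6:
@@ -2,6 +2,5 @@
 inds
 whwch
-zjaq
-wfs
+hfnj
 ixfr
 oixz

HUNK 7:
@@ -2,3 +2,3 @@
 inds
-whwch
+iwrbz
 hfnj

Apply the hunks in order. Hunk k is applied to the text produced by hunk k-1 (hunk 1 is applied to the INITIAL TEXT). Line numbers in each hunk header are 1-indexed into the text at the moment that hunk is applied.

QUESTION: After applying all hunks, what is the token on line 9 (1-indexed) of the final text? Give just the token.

Hunk 1: at line 6 remove [hdvl] add [gzzbr] -> 14 lines: vvq inds whwch zjaq bysso qgz gzzbr dvcbr cuthl brp jedv mfwq ifn puhsa
Hunk 2: at line 7 remove [cuthl,brp] add [cxhjw] -> 13 lines: vvq inds whwch zjaq bysso qgz gzzbr dvcbr cxhjw jedv mfwq ifn puhsa
Hunk 3: at line 3 remove [bysso,qgz,gzzbr] add [wfs,ypcgo,oixz] -> 13 lines: vvq inds whwch zjaq wfs ypcgo oixz dvcbr cxhjw jedv mfwq ifn puhsa
Hunk 4: at line 4 remove [ypcgo] add [ixfr] -> 13 lines: vvq inds whwch zjaq wfs ixfr oixz dvcbr cxhjw jedv mfwq ifn puhsa
Hunk 5: at line 10 remove [mfwq,ifn] add [hnl,cut] -> 13 lines: vvq inds whwch zjaq wfs ixfr oixz dvcbr cxhjw jedv hnl cut puhsa
Hunk 6: at line 2 remove [zjaq,wfs] add [hfnj] -> 12 lines: vvq inds whwch hfnj ixfr oixz dvcbr cxhjw jedv hnl cut puhsa
Hunk 7: at line 2 remove [whwch] add [iwrbz] -> 12 lines: vvq inds iwrbz hfnj ixfr oixz dvcbr cxhjw jedv hnl cut puhsa
Final line 9: jedv

Answer: jedv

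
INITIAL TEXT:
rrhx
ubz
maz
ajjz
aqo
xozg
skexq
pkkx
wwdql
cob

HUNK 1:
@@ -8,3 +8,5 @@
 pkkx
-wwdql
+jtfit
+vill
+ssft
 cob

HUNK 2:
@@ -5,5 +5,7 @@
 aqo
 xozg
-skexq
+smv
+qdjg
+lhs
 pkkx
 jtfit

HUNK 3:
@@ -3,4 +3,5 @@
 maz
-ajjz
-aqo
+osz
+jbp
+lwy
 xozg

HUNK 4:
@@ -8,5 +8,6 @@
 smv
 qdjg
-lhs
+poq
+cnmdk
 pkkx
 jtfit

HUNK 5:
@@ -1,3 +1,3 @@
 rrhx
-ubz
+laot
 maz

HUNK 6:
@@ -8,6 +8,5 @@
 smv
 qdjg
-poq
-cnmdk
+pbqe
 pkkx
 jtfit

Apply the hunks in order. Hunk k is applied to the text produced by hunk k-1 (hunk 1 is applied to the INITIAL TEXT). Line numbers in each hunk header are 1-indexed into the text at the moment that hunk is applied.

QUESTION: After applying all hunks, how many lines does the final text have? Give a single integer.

Answer: 15

Derivation:
Hunk 1: at line 8 remove [wwdql] add [jtfit,vill,ssft] -> 12 lines: rrhx ubz maz ajjz aqo xozg skexq pkkx jtfit vill ssft cob
Hunk 2: at line 5 remove [skexq] add [smv,qdjg,lhs] -> 14 lines: rrhx ubz maz ajjz aqo xozg smv qdjg lhs pkkx jtfit vill ssft cob
Hunk 3: at line 3 remove [ajjz,aqo] add [osz,jbp,lwy] -> 15 lines: rrhx ubz maz osz jbp lwy xozg smv qdjg lhs pkkx jtfit vill ssft cob
Hunk 4: at line 8 remove [lhs] add [poq,cnmdk] -> 16 lines: rrhx ubz maz osz jbp lwy xozg smv qdjg poq cnmdk pkkx jtfit vill ssft cob
Hunk 5: at line 1 remove [ubz] add [laot] -> 16 lines: rrhx laot maz osz jbp lwy xozg smv qdjg poq cnmdk pkkx jtfit vill ssft cob
Hunk 6: at line 8 remove [poq,cnmdk] add [pbqe] -> 15 lines: rrhx laot maz osz jbp lwy xozg smv qdjg pbqe pkkx jtfit vill ssft cob
Final line count: 15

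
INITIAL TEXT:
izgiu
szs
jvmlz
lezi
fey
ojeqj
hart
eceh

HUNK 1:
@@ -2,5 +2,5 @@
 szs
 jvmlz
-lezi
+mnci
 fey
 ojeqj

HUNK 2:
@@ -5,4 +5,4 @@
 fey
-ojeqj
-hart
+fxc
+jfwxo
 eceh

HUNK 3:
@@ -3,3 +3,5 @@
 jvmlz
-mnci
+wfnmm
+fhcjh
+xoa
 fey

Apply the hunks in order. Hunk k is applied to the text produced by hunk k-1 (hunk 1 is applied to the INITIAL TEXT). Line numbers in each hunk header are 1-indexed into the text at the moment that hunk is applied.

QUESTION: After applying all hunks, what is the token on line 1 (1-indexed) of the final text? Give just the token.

Answer: izgiu

Derivation:
Hunk 1: at line 2 remove [lezi] add [mnci] -> 8 lines: izgiu szs jvmlz mnci fey ojeqj hart eceh
Hunk 2: at line 5 remove [ojeqj,hart] add [fxc,jfwxo] -> 8 lines: izgiu szs jvmlz mnci fey fxc jfwxo eceh
Hunk 3: at line 3 remove [mnci] add [wfnmm,fhcjh,xoa] -> 10 lines: izgiu szs jvmlz wfnmm fhcjh xoa fey fxc jfwxo eceh
Final line 1: izgiu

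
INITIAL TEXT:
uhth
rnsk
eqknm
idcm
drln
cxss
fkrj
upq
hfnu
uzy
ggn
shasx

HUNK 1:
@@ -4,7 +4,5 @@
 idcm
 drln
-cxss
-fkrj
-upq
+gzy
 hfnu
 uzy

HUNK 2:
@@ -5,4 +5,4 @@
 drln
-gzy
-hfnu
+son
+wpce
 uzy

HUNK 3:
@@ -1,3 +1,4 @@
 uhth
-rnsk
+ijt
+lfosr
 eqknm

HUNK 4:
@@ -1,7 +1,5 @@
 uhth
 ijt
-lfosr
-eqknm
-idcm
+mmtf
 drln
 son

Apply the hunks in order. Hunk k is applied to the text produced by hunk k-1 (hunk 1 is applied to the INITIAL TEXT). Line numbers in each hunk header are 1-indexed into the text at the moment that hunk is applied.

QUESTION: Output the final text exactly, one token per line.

Hunk 1: at line 4 remove [cxss,fkrj,upq] add [gzy] -> 10 lines: uhth rnsk eqknm idcm drln gzy hfnu uzy ggn shasx
Hunk 2: at line 5 remove [gzy,hfnu] add [son,wpce] -> 10 lines: uhth rnsk eqknm idcm drln son wpce uzy ggn shasx
Hunk 3: at line 1 remove [rnsk] add [ijt,lfosr] -> 11 lines: uhth ijt lfosr eqknm idcm drln son wpce uzy ggn shasx
Hunk 4: at line 1 remove [lfosr,eqknm,idcm] add [mmtf] -> 9 lines: uhth ijt mmtf drln son wpce uzy ggn shasx

Answer: uhth
ijt
mmtf
drln
son
wpce
uzy
ggn
shasx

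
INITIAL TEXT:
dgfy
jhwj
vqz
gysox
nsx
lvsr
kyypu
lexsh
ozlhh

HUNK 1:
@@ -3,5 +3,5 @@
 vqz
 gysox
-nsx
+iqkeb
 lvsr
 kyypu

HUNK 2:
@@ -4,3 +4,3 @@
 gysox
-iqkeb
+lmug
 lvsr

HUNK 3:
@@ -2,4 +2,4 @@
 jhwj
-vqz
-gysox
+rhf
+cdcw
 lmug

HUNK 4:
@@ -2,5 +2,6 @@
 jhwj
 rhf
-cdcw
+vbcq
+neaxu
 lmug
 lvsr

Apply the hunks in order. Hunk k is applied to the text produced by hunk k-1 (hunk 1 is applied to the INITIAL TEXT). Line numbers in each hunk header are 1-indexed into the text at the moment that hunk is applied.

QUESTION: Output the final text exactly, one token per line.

Hunk 1: at line 3 remove [nsx] add [iqkeb] -> 9 lines: dgfy jhwj vqz gysox iqkeb lvsr kyypu lexsh ozlhh
Hunk 2: at line 4 remove [iqkeb] add [lmug] -> 9 lines: dgfy jhwj vqz gysox lmug lvsr kyypu lexsh ozlhh
Hunk 3: at line 2 remove [vqz,gysox] add [rhf,cdcw] -> 9 lines: dgfy jhwj rhf cdcw lmug lvsr kyypu lexsh ozlhh
Hunk 4: at line 2 remove [cdcw] add [vbcq,neaxu] -> 10 lines: dgfy jhwj rhf vbcq neaxu lmug lvsr kyypu lexsh ozlhh

Answer: dgfy
jhwj
rhf
vbcq
neaxu
lmug
lvsr
kyypu
lexsh
ozlhh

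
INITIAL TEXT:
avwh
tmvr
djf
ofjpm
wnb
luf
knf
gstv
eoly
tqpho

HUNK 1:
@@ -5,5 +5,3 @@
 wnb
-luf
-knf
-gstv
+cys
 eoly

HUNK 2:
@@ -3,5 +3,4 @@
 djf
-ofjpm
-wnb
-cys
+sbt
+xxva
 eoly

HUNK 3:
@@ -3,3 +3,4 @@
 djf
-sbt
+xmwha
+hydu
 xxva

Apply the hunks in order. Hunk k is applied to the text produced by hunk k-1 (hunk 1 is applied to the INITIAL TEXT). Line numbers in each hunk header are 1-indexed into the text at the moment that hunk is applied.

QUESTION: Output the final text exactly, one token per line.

Answer: avwh
tmvr
djf
xmwha
hydu
xxva
eoly
tqpho

Derivation:
Hunk 1: at line 5 remove [luf,knf,gstv] add [cys] -> 8 lines: avwh tmvr djf ofjpm wnb cys eoly tqpho
Hunk 2: at line 3 remove [ofjpm,wnb,cys] add [sbt,xxva] -> 7 lines: avwh tmvr djf sbt xxva eoly tqpho
Hunk 3: at line 3 remove [sbt] add [xmwha,hydu] -> 8 lines: avwh tmvr djf xmwha hydu xxva eoly tqpho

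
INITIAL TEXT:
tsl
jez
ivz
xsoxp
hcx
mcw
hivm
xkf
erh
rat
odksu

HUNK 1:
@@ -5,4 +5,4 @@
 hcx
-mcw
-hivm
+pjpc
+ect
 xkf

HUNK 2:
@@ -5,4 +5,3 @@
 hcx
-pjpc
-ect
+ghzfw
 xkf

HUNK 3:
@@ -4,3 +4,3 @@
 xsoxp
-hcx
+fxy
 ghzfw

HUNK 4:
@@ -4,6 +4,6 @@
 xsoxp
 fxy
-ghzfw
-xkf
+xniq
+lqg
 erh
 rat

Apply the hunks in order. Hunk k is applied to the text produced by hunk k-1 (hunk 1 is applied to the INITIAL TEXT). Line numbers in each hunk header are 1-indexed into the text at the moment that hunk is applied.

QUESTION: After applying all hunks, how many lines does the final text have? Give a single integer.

Hunk 1: at line 5 remove [mcw,hivm] add [pjpc,ect] -> 11 lines: tsl jez ivz xsoxp hcx pjpc ect xkf erh rat odksu
Hunk 2: at line 5 remove [pjpc,ect] add [ghzfw] -> 10 lines: tsl jez ivz xsoxp hcx ghzfw xkf erh rat odksu
Hunk 3: at line 4 remove [hcx] add [fxy] -> 10 lines: tsl jez ivz xsoxp fxy ghzfw xkf erh rat odksu
Hunk 4: at line 4 remove [ghzfw,xkf] add [xniq,lqg] -> 10 lines: tsl jez ivz xsoxp fxy xniq lqg erh rat odksu
Final line count: 10

Answer: 10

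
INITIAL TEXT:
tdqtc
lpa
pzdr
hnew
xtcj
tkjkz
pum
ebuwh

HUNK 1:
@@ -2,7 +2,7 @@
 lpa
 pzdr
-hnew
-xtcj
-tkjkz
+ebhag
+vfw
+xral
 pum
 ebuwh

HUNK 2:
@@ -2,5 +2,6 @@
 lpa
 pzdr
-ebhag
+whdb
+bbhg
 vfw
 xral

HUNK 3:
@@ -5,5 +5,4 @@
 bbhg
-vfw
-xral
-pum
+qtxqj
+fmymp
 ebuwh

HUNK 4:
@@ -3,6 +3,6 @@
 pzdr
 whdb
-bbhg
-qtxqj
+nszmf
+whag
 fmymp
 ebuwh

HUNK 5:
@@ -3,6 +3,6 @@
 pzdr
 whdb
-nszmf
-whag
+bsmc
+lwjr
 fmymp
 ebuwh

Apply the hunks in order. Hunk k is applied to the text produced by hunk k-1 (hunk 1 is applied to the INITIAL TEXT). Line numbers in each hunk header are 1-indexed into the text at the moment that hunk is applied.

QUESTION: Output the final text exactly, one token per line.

Hunk 1: at line 2 remove [hnew,xtcj,tkjkz] add [ebhag,vfw,xral] -> 8 lines: tdqtc lpa pzdr ebhag vfw xral pum ebuwh
Hunk 2: at line 2 remove [ebhag] add [whdb,bbhg] -> 9 lines: tdqtc lpa pzdr whdb bbhg vfw xral pum ebuwh
Hunk 3: at line 5 remove [vfw,xral,pum] add [qtxqj,fmymp] -> 8 lines: tdqtc lpa pzdr whdb bbhg qtxqj fmymp ebuwh
Hunk 4: at line 3 remove [bbhg,qtxqj] add [nszmf,whag] -> 8 lines: tdqtc lpa pzdr whdb nszmf whag fmymp ebuwh
Hunk 5: at line 3 remove [nszmf,whag] add [bsmc,lwjr] -> 8 lines: tdqtc lpa pzdr whdb bsmc lwjr fmymp ebuwh

Answer: tdqtc
lpa
pzdr
whdb
bsmc
lwjr
fmymp
ebuwh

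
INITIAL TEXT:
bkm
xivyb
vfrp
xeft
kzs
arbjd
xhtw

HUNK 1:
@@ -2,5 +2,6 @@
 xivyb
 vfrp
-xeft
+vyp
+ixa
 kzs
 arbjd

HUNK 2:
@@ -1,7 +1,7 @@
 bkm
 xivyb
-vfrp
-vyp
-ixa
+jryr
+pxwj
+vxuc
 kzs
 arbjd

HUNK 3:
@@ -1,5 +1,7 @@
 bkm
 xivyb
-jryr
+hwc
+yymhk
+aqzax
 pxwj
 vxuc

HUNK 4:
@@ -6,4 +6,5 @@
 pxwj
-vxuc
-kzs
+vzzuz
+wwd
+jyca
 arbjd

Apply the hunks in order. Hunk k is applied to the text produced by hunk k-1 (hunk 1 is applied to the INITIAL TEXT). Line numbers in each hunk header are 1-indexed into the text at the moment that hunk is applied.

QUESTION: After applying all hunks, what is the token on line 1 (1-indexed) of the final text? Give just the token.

Answer: bkm

Derivation:
Hunk 1: at line 2 remove [xeft] add [vyp,ixa] -> 8 lines: bkm xivyb vfrp vyp ixa kzs arbjd xhtw
Hunk 2: at line 1 remove [vfrp,vyp,ixa] add [jryr,pxwj,vxuc] -> 8 lines: bkm xivyb jryr pxwj vxuc kzs arbjd xhtw
Hunk 3: at line 1 remove [jryr] add [hwc,yymhk,aqzax] -> 10 lines: bkm xivyb hwc yymhk aqzax pxwj vxuc kzs arbjd xhtw
Hunk 4: at line 6 remove [vxuc,kzs] add [vzzuz,wwd,jyca] -> 11 lines: bkm xivyb hwc yymhk aqzax pxwj vzzuz wwd jyca arbjd xhtw
Final line 1: bkm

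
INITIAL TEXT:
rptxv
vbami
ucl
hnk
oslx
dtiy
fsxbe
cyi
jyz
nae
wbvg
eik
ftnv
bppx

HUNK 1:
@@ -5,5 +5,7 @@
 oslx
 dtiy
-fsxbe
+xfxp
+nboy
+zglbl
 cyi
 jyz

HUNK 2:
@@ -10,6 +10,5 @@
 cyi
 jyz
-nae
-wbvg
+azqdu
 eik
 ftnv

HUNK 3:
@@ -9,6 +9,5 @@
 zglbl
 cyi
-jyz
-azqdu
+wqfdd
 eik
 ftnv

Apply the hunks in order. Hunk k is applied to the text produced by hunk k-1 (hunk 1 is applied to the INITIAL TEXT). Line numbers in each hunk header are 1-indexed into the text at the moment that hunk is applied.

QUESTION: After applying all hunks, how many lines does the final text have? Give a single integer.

Answer: 14

Derivation:
Hunk 1: at line 5 remove [fsxbe] add [xfxp,nboy,zglbl] -> 16 lines: rptxv vbami ucl hnk oslx dtiy xfxp nboy zglbl cyi jyz nae wbvg eik ftnv bppx
Hunk 2: at line 10 remove [nae,wbvg] add [azqdu] -> 15 lines: rptxv vbami ucl hnk oslx dtiy xfxp nboy zglbl cyi jyz azqdu eik ftnv bppx
Hunk 3: at line 9 remove [jyz,azqdu] add [wqfdd] -> 14 lines: rptxv vbami ucl hnk oslx dtiy xfxp nboy zglbl cyi wqfdd eik ftnv bppx
Final line count: 14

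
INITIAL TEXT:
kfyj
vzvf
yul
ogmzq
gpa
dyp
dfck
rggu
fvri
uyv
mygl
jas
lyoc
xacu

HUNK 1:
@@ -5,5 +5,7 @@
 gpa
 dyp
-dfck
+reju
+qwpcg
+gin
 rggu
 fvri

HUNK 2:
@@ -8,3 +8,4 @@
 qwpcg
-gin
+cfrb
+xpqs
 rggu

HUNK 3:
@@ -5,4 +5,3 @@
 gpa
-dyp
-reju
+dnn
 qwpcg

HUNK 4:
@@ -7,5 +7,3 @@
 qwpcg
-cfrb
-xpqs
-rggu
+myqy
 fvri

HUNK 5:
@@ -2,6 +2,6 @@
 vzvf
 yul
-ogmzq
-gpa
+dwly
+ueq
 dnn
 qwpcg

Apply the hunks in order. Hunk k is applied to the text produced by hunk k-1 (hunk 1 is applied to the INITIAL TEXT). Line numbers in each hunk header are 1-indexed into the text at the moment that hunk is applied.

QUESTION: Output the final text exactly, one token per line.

Hunk 1: at line 5 remove [dfck] add [reju,qwpcg,gin] -> 16 lines: kfyj vzvf yul ogmzq gpa dyp reju qwpcg gin rggu fvri uyv mygl jas lyoc xacu
Hunk 2: at line 8 remove [gin] add [cfrb,xpqs] -> 17 lines: kfyj vzvf yul ogmzq gpa dyp reju qwpcg cfrb xpqs rggu fvri uyv mygl jas lyoc xacu
Hunk 3: at line 5 remove [dyp,reju] add [dnn] -> 16 lines: kfyj vzvf yul ogmzq gpa dnn qwpcg cfrb xpqs rggu fvri uyv mygl jas lyoc xacu
Hunk 4: at line 7 remove [cfrb,xpqs,rggu] add [myqy] -> 14 lines: kfyj vzvf yul ogmzq gpa dnn qwpcg myqy fvri uyv mygl jas lyoc xacu
Hunk 5: at line 2 remove [ogmzq,gpa] add [dwly,ueq] -> 14 lines: kfyj vzvf yul dwly ueq dnn qwpcg myqy fvri uyv mygl jas lyoc xacu

Answer: kfyj
vzvf
yul
dwly
ueq
dnn
qwpcg
myqy
fvri
uyv
mygl
jas
lyoc
xacu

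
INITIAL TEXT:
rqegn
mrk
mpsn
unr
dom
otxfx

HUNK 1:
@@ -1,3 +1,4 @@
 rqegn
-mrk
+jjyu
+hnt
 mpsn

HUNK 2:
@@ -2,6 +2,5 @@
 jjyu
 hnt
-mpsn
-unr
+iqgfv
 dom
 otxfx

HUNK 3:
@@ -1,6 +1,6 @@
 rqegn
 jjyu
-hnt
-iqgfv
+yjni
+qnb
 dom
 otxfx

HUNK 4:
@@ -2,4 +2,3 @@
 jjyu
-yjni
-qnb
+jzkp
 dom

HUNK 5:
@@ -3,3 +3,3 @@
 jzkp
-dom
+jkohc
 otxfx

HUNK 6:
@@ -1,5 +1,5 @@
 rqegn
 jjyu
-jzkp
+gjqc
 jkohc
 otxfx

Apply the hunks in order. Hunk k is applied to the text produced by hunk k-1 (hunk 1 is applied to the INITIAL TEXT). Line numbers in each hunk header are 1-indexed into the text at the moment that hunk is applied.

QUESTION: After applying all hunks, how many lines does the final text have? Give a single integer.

Hunk 1: at line 1 remove [mrk] add [jjyu,hnt] -> 7 lines: rqegn jjyu hnt mpsn unr dom otxfx
Hunk 2: at line 2 remove [mpsn,unr] add [iqgfv] -> 6 lines: rqegn jjyu hnt iqgfv dom otxfx
Hunk 3: at line 1 remove [hnt,iqgfv] add [yjni,qnb] -> 6 lines: rqegn jjyu yjni qnb dom otxfx
Hunk 4: at line 2 remove [yjni,qnb] add [jzkp] -> 5 lines: rqegn jjyu jzkp dom otxfx
Hunk 5: at line 3 remove [dom] add [jkohc] -> 5 lines: rqegn jjyu jzkp jkohc otxfx
Hunk 6: at line 1 remove [jzkp] add [gjqc] -> 5 lines: rqegn jjyu gjqc jkohc otxfx
Final line count: 5

Answer: 5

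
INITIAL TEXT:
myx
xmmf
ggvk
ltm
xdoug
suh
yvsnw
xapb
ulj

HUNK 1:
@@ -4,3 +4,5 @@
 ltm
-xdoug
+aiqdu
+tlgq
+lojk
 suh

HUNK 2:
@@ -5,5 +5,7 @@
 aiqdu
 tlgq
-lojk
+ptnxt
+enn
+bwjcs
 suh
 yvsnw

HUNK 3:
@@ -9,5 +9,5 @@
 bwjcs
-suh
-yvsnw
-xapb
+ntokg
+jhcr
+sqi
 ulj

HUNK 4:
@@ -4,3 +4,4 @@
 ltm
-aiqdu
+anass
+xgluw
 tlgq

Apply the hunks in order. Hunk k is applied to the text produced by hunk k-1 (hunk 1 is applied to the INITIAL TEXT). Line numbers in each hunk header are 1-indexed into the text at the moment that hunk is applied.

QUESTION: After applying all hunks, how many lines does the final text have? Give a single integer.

Answer: 14

Derivation:
Hunk 1: at line 4 remove [xdoug] add [aiqdu,tlgq,lojk] -> 11 lines: myx xmmf ggvk ltm aiqdu tlgq lojk suh yvsnw xapb ulj
Hunk 2: at line 5 remove [lojk] add [ptnxt,enn,bwjcs] -> 13 lines: myx xmmf ggvk ltm aiqdu tlgq ptnxt enn bwjcs suh yvsnw xapb ulj
Hunk 3: at line 9 remove [suh,yvsnw,xapb] add [ntokg,jhcr,sqi] -> 13 lines: myx xmmf ggvk ltm aiqdu tlgq ptnxt enn bwjcs ntokg jhcr sqi ulj
Hunk 4: at line 4 remove [aiqdu] add [anass,xgluw] -> 14 lines: myx xmmf ggvk ltm anass xgluw tlgq ptnxt enn bwjcs ntokg jhcr sqi ulj
Final line count: 14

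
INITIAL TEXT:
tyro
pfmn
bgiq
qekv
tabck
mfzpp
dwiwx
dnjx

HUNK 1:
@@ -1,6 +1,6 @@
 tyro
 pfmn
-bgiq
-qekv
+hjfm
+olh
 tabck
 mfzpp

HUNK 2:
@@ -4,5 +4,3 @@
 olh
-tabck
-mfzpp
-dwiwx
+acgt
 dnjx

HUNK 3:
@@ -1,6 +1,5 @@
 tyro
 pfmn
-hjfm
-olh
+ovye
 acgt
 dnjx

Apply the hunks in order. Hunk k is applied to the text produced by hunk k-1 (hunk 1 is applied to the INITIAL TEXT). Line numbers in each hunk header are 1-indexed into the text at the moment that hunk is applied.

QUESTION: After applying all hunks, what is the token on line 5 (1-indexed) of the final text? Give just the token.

Answer: dnjx

Derivation:
Hunk 1: at line 1 remove [bgiq,qekv] add [hjfm,olh] -> 8 lines: tyro pfmn hjfm olh tabck mfzpp dwiwx dnjx
Hunk 2: at line 4 remove [tabck,mfzpp,dwiwx] add [acgt] -> 6 lines: tyro pfmn hjfm olh acgt dnjx
Hunk 3: at line 1 remove [hjfm,olh] add [ovye] -> 5 lines: tyro pfmn ovye acgt dnjx
Final line 5: dnjx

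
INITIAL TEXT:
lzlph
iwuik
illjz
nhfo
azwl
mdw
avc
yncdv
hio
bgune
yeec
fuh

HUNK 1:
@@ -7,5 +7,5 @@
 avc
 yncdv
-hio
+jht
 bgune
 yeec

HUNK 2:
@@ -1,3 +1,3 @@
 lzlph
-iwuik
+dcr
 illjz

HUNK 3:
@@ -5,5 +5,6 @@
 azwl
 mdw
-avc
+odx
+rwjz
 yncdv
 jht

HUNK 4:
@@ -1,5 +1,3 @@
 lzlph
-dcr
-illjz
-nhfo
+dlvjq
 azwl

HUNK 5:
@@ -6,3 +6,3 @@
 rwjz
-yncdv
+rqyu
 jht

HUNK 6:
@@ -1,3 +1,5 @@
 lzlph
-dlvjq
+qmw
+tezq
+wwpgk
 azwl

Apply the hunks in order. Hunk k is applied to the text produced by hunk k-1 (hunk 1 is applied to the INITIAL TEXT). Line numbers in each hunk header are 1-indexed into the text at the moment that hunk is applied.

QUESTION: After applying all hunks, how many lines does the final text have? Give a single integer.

Hunk 1: at line 7 remove [hio] add [jht] -> 12 lines: lzlph iwuik illjz nhfo azwl mdw avc yncdv jht bgune yeec fuh
Hunk 2: at line 1 remove [iwuik] add [dcr] -> 12 lines: lzlph dcr illjz nhfo azwl mdw avc yncdv jht bgune yeec fuh
Hunk 3: at line 5 remove [avc] add [odx,rwjz] -> 13 lines: lzlph dcr illjz nhfo azwl mdw odx rwjz yncdv jht bgune yeec fuh
Hunk 4: at line 1 remove [dcr,illjz,nhfo] add [dlvjq] -> 11 lines: lzlph dlvjq azwl mdw odx rwjz yncdv jht bgune yeec fuh
Hunk 5: at line 6 remove [yncdv] add [rqyu] -> 11 lines: lzlph dlvjq azwl mdw odx rwjz rqyu jht bgune yeec fuh
Hunk 6: at line 1 remove [dlvjq] add [qmw,tezq,wwpgk] -> 13 lines: lzlph qmw tezq wwpgk azwl mdw odx rwjz rqyu jht bgune yeec fuh
Final line count: 13

Answer: 13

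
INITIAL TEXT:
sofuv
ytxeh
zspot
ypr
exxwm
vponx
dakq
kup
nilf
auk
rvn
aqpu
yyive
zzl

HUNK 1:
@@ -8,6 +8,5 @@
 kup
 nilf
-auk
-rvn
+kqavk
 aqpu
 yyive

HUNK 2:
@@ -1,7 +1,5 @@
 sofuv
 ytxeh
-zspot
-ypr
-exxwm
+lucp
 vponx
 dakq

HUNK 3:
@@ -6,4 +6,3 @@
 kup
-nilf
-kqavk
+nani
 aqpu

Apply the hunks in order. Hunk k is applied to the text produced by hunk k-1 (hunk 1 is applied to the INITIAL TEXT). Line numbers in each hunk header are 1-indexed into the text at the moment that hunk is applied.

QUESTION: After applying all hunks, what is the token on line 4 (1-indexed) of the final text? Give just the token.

Hunk 1: at line 8 remove [auk,rvn] add [kqavk] -> 13 lines: sofuv ytxeh zspot ypr exxwm vponx dakq kup nilf kqavk aqpu yyive zzl
Hunk 2: at line 1 remove [zspot,ypr,exxwm] add [lucp] -> 11 lines: sofuv ytxeh lucp vponx dakq kup nilf kqavk aqpu yyive zzl
Hunk 3: at line 6 remove [nilf,kqavk] add [nani] -> 10 lines: sofuv ytxeh lucp vponx dakq kup nani aqpu yyive zzl
Final line 4: vponx

Answer: vponx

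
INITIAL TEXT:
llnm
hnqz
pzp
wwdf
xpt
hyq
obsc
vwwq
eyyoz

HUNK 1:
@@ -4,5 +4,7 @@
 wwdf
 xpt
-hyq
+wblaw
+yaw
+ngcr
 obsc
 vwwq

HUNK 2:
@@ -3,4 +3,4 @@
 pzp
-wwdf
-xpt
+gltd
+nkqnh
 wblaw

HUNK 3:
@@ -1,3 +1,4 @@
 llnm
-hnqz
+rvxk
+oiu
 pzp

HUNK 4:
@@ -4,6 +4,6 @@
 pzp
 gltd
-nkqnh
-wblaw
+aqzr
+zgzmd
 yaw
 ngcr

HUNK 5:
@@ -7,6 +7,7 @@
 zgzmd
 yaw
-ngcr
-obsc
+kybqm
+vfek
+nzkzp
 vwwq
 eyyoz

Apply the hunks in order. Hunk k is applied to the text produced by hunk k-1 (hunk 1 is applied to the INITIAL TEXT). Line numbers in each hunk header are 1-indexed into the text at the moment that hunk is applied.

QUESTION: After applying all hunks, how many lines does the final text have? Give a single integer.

Hunk 1: at line 4 remove [hyq] add [wblaw,yaw,ngcr] -> 11 lines: llnm hnqz pzp wwdf xpt wblaw yaw ngcr obsc vwwq eyyoz
Hunk 2: at line 3 remove [wwdf,xpt] add [gltd,nkqnh] -> 11 lines: llnm hnqz pzp gltd nkqnh wblaw yaw ngcr obsc vwwq eyyoz
Hunk 3: at line 1 remove [hnqz] add [rvxk,oiu] -> 12 lines: llnm rvxk oiu pzp gltd nkqnh wblaw yaw ngcr obsc vwwq eyyoz
Hunk 4: at line 4 remove [nkqnh,wblaw] add [aqzr,zgzmd] -> 12 lines: llnm rvxk oiu pzp gltd aqzr zgzmd yaw ngcr obsc vwwq eyyoz
Hunk 5: at line 7 remove [ngcr,obsc] add [kybqm,vfek,nzkzp] -> 13 lines: llnm rvxk oiu pzp gltd aqzr zgzmd yaw kybqm vfek nzkzp vwwq eyyoz
Final line count: 13

Answer: 13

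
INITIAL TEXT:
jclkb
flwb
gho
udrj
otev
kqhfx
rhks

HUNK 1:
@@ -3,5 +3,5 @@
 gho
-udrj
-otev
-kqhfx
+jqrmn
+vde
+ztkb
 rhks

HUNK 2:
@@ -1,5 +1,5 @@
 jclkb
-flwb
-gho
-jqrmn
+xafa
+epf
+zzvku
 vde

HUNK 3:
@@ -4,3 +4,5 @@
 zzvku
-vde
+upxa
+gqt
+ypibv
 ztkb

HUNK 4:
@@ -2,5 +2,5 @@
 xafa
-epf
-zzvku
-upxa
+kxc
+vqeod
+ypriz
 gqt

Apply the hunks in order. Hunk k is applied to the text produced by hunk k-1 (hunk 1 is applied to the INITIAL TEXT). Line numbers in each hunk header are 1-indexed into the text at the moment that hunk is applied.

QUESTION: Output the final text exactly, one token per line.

Hunk 1: at line 3 remove [udrj,otev,kqhfx] add [jqrmn,vde,ztkb] -> 7 lines: jclkb flwb gho jqrmn vde ztkb rhks
Hunk 2: at line 1 remove [flwb,gho,jqrmn] add [xafa,epf,zzvku] -> 7 lines: jclkb xafa epf zzvku vde ztkb rhks
Hunk 3: at line 4 remove [vde] add [upxa,gqt,ypibv] -> 9 lines: jclkb xafa epf zzvku upxa gqt ypibv ztkb rhks
Hunk 4: at line 2 remove [epf,zzvku,upxa] add [kxc,vqeod,ypriz] -> 9 lines: jclkb xafa kxc vqeod ypriz gqt ypibv ztkb rhks

Answer: jclkb
xafa
kxc
vqeod
ypriz
gqt
ypibv
ztkb
rhks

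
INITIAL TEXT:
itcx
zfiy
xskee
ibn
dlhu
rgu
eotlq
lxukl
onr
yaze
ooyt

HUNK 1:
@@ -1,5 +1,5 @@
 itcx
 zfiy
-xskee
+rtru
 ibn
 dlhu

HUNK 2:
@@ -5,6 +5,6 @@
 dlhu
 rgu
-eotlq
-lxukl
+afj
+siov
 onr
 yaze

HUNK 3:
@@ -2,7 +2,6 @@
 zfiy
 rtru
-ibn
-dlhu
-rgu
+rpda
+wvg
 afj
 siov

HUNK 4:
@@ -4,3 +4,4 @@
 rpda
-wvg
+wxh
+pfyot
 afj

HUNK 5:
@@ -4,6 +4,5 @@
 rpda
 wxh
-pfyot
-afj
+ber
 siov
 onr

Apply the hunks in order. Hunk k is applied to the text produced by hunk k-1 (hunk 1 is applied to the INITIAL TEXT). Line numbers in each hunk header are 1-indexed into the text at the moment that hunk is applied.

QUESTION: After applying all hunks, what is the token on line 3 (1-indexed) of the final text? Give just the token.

Hunk 1: at line 1 remove [xskee] add [rtru] -> 11 lines: itcx zfiy rtru ibn dlhu rgu eotlq lxukl onr yaze ooyt
Hunk 2: at line 5 remove [eotlq,lxukl] add [afj,siov] -> 11 lines: itcx zfiy rtru ibn dlhu rgu afj siov onr yaze ooyt
Hunk 3: at line 2 remove [ibn,dlhu,rgu] add [rpda,wvg] -> 10 lines: itcx zfiy rtru rpda wvg afj siov onr yaze ooyt
Hunk 4: at line 4 remove [wvg] add [wxh,pfyot] -> 11 lines: itcx zfiy rtru rpda wxh pfyot afj siov onr yaze ooyt
Hunk 5: at line 4 remove [pfyot,afj] add [ber] -> 10 lines: itcx zfiy rtru rpda wxh ber siov onr yaze ooyt
Final line 3: rtru

Answer: rtru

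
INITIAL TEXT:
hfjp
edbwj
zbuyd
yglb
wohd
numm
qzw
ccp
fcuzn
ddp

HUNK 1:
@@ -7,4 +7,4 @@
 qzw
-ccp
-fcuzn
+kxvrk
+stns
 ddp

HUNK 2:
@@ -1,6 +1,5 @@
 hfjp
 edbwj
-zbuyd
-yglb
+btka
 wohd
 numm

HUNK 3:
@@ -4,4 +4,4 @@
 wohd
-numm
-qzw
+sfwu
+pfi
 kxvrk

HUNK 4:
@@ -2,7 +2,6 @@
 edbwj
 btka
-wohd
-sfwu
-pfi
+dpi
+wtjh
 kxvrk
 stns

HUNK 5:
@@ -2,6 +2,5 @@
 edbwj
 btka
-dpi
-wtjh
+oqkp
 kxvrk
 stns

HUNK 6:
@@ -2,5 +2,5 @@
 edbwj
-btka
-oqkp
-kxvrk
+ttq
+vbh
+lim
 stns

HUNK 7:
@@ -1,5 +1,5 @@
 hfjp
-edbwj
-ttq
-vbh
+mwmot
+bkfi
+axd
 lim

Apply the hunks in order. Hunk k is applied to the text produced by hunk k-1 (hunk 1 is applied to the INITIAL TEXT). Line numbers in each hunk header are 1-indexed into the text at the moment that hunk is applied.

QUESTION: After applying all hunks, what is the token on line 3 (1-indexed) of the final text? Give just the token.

Hunk 1: at line 7 remove [ccp,fcuzn] add [kxvrk,stns] -> 10 lines: hfjp edbwj zbuyd yglb wohd numm qzw kxvrk stns ddp
Hunk 2: at line 1 remove [zbuyd,yglb] add [btka] -> 9 lines: hfjp edbwj btka wohd numm qzw kxvrk stns ddp
Hunk 3: at line 4 remove [numm,qzw] add [sfwu,pfi] -> 9 lines: hfjp edbwj btka wohd sfwu pfi kxvrk stns ddp
Hunk 4: at line 2 remove [wohd,sfwu,pfi] add [dpi,wtjh] -> 8 lines: hfjp edbwj btka dpi wtjh kxvrk stns ddp
Hunk 5: at line 2 remove [dpi,wtjh] add [oqkp] -> 7 lines: hfjp edbwj btka oqkp kxvrk stns ddp
Hunk 6: at line 2 remove [btka,oqkp,kxvrk] add [ttq,vbh,lim] -> 7 lines: hfjp edbwj ttq vbh lim stns ddp
Hunk 7: at line 1 remove [edbwj,ttq,vbh] add [mwmot,bkfi,axd] -> 7 lines: hfjp mwmot bkfi axd lim stns ddp
Final line 3: bkfi

Answer: bkfi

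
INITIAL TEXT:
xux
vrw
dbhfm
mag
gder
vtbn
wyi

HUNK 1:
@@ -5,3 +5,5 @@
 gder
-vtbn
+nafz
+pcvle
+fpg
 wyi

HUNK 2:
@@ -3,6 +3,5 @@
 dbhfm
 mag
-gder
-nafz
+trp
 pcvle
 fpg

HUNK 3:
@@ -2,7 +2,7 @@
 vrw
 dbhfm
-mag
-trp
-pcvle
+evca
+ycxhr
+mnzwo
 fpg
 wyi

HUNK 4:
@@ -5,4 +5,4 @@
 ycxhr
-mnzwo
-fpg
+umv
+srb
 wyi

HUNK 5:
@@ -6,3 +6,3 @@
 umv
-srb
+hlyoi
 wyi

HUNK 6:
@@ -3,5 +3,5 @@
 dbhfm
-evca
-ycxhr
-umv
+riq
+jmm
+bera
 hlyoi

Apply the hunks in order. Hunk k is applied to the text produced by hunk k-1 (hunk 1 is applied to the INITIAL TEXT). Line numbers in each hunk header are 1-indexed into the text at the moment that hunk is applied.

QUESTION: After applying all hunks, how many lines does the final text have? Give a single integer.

Answer: 8

Derivation:
Hunk 1: at line 5 remove [vtbn] add [nafz,pcvle,fpg] -> 9 lines: xux vrw dbhfm mag gder nafz pcvle fpg wyi
Hunk 2: at line 3 remove [gder,nafz] add [trp] -> 8 lines: xux vrw dbhfm mag trp pcvle fpg wyi
Hunk 3: at line 2 remove [mag,trp,pcvle] add [evca,ycxhr,mnzwo] -> 8 lines: xux vrw dbhfm evca ycxhr mnzwo fpg wyi
Hunk 4: at line 5 remove [mnzwo,fpg] add [umv,srb] -> 8 lines: xux vrw dbhfm evca ycxhr umv srb wyi
Hunk 5: at line 6 remove [srb] add [hlyoi] -> 8 lines: xux vrw dbhfm evca ycxhr umv hlyoi wyi
Hunk 6: at line 3 remove [evca,ycxhr,umv] add [riq,jmm,bera] -> 8 lines: xux vrw dbhfm riq jmm bera hlyoi wyi
Final line count: 8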